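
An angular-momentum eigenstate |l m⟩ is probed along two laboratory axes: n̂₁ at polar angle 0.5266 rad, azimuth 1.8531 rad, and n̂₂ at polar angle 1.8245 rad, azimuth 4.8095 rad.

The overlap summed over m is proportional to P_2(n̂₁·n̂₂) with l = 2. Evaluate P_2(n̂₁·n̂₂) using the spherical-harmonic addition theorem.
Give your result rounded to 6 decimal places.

0.224905

Summing Y*_{l m}(θ₁,φ₁)·Y_{l m}(θ₂,φ₂) over m ∈ [−2, 2]; prefactor 4π/(2·2+1) = 2.513274:
  m=-2: Y*=-0.082431-0.052210i  Y=-0.355135+0.069856i  product +0.032921+0.012784i
  m=-1: Y*=-0.093509+0.322389i  Y=-0.018199-0.186811i  product +0.061928+0.011601i
  m=+0: Y*=+0.391776-0.000000i  Y=-0.255786+0.000000i  product -0.100211+0.000000i
  m=+1: Y*=+0.093509+0.322389i  Y=+0.018199-0.186811i  product +0.061928-0.011601i
  m=+2: Y*=-0.082431+0.052210i  Y=-0.355135-0.069856i  product +0.032921-0.012784i
Total Σ_m = +0.089487-0.000000i. Multiply by 2.513274: +0.224905-0.000000i. P_2(cos γ) = 0.224905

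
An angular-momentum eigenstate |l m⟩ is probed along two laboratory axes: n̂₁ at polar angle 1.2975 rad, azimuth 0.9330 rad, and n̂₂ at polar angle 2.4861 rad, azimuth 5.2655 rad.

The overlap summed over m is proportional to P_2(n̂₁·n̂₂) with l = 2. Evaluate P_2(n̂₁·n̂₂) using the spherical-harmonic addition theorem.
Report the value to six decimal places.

-0.220568

Expand P_2 via completeness: Σ_{m} conj(Y_{2,m}) at Ω₁ times Y_{2,m} at Ω₂ —
  m=-2: Y*=-0.104194+0.342642i  Y=-0.064303+0.128309i  product -0.037264-0.035402i
  m=-1: Y*=+0.119548+0.161307i  Y=-0.196114-0.317648i  product +0.027794-0.069609i
  m=+0: Y*=-0.246463-0.000000i  Y=+0.279231+0.000000i  product -0.068820-0.000000i
  m=+1: Y*=-0.119548+0.161307i  Y=+0.196114-0.317648i  product +0.027794+0.069609i
  m=+2: Y*=-0.104194-0.342642i  Y=-0.064303-0.128309i  product -0.037264+0.035402i
Accumulated sum -0.087761+0.000000i; after 4π/(2l+1) scaling, -0.220568+0.000000i ⇒ P_2 = -0.220568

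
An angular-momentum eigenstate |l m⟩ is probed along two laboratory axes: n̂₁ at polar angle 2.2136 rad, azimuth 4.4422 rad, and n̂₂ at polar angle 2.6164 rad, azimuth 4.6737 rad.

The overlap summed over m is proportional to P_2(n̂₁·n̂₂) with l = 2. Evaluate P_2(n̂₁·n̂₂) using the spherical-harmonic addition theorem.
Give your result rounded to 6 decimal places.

Summing Y*_{l m}(θ₁,φ₁)·Y_{l m}(θ₂,φ₂) over m ∈ [−2, 2]; prefactor 4π/(2·2+1) = 2.513274:
  term(m=-2) = 0.02150 - 0.01073j   from Y*(Ω₁)=-0.21221 + 0.12732j, Y(Ω₂)=-0.09681 - 0.00751j
  term(m=-1) = 0.12091 - 0.02850j   from Y*(Ω₁)=0.09894 + 0.35722j, Y(Ω₂)=0.01296 - 0.33489j
  term(m=+0) = 0.00967 + 0.00000j   from Y*(Ω₁)=0.02460 + 0.00000j, Y(Ω₂)=0.39293 + 0.00000j
  term(m=+1) = 0.12091 + 0.02850j   from Y*(Ω₁)=-0.09894 + 0.35722j, Y(Ω₂)=-0.01296 - 0.33489j
  term(m=+2) = 0.02150 + 0.01073j   from Y*(Ω₁)=-0.21221 - 0.12732j, Y(Ω₂)=-0.09681 + 0.00751j
Σ over m = 0.29449 + 0.00000j; ×(4π/5) → 0.74013 + 0.00000j. Real part: 0.740134

0.740134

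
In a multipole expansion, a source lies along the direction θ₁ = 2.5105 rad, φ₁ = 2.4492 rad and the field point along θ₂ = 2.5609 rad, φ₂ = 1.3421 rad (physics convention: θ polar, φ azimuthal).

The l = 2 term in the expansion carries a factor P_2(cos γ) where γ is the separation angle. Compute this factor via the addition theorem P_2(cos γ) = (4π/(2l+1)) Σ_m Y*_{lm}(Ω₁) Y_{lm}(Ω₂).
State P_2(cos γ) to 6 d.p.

0.508139

Expand P_2 via completeness: Σ_{m} conj(Y_{2,m}) at Ω₁ times Y_{2,m} at Ω₂ —
  [-2]  conj(Y_{2,-2})(Ω₁) = 0.02487 - 0.13215j ; Y_{2,-2}(Ω₂) = -0.10430 - 0.05134j ; Δ = -0.00938 + 0.01251j
  [-1]  conj(Y_{2,-1})(Ω₁) = 0.28328 - 0.23494j ; Y_{2,-1}(Ω₂) = -0.08033 + 0.34512j ; Δ = 0.05833 + 0.11664j
  [+0]  conj(Y_{2,0})(Ω₁) = 0.30139 + 0.00000j ; Y_{2,0}(Ω₂) = 0.34602 + 0.00000j ; Δ = 0.10429 + 0.00000j
  [+1]  conj(Y_{2,1})(Ω₁) = -0.28328 - 0.23494j ; Y_{2,1}(Ω₂) = 0.08033 + 0.34512j ; Δ = 0.05833 - 0.11664j
  [+2]  conj(Y_{2,2})(Ω₁) = 0.02487 + 0.13215j ; Y_{2,2}(Ω₂) = -0.10430 + 0.05134j ; Δ = -0.00938 - 0.01251j
Total Σ_m = 0.20218 + 0.00000j. Multiply by 2.513274: 0.50814 + 0.00000j. P_2(cos γ) = 0.508139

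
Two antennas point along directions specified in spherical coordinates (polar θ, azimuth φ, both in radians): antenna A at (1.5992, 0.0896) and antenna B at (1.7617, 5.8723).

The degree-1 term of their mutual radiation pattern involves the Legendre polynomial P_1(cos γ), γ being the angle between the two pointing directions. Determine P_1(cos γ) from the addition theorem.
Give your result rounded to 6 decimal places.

0.866452

Term-by-term m-sum for l=1 (normalisation 4π/3 = 4.188790):
  term(m=-1) = (0.102782, 0.056215)   from Y*(Ω₁)=(0.343969, 0.030902), Y(Ω₂)=(0.310984, 0.135491)
  term(m=+0) = (0.001286, 0.000000)   from Y*(Ω₁)=(-0.013876, -0.000000), Y(Ω₂)=(-0.092710, 0.000000)
  term(m=+1) = (0.102782, -0.056215)   from Y*(Ω₁)=(-0.343969, 0.030902), Y(Ω₂)=(-0.310984, 0.135491)
Total Σ_m = (0.206850, 0.000000). Multiply by 4.188790: (0.866452, 0.000000). P_1(cos γ) = 0.866452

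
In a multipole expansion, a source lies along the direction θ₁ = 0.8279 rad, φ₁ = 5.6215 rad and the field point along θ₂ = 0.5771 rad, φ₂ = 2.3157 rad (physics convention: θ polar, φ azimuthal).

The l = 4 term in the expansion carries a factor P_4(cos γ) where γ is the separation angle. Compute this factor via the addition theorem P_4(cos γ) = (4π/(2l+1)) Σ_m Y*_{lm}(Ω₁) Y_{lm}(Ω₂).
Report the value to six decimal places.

Summing Y*_{l m}(θ₁,φ₁)·Y_{l m}(θ₂,φ₂) over m ∈ [−4, 4]; prefactor 4π/(2·4+1) = 1.396263:
  term(m=-4) = (0.004044, 0.003118)   from Y*(Ω₁)=(-0.114596, -0.061840), Y(Ω₂)=(-0.038700, -0.006324)
  term(m=-3) = (-0.050774, -0.027254)   from Y*(Ω₁)=(-0.136153, -0.309647), Y(Ω₂)=(0.134175, -0.104978)
  term(m=-2) = (0.147556, 0.050281)   from Y*(Ω₁)=(0.097898, -0.387560), Y(Ω₂)=(-0.031550, 0.388701)
  term(m=-1) = (-0.019551, -0.003240)   from Y*(Ω₁)=(0.037719, -0.029376), Y(Ω₂)=(-0.281000, -0.304732)
  term(m=+0) = (0.030645, 0.000000)   from Y*(Ω₁)=(-0.359584, -0.000000), Y(Ω₂)=(-0.085224, 0.000000)
  term(m=+1) = (-0.019551, 0.003240)   from Y*(Ω₁)=(-0.037719, -0.029376), Y(Ω₂)=(0.281000, -0.304732)
  term(m=+2) = (0.147556, -0.050281)   from Y*(Ω₁)=(0.097898, 0.387560), Y(Ω₂)=(-0.031550, -0.388701)
  term(m=+3) = (-0.050774, 0.027254)   from Y*(Ω₁)=(0.136153, -0.309647), Y(Ω₂)=(-0.134175, -0.104978)
  term(m=+4) = (0.004044, -0.003118)   from Y*(Ω₁)=(-0.114596, 0.061840), Y(Ω₂)=(-0.038700, 0.006324)
Total Σ_m = (0.193195, -0.000000). Multiply by 1.396263: (0.269751, -0.000000). P_4(cos γ) = 0.269751

0.269751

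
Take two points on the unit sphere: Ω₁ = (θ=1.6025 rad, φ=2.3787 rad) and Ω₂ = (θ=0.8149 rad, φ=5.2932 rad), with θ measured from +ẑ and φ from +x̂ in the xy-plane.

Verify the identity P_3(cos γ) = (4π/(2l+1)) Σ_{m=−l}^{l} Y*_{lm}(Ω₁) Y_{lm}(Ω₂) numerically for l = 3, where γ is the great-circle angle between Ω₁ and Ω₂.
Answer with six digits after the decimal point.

0.121554

Addition theorem: P_3(cos γ) = (4π/7) Σ_m Y*_{lm}(Ω₁) Y_{lm}(Ω₂), m = −3…3:
  m=-3: Y*=0.27403 + 0.31378j  Y=-0.15839 + 0.02746j  product -0.05202 - 0.04218j
  m=-2: Y*=-0.00146 + 0.03233j  Y=-0.14767 + 0.34054j  product -0.01079 - 0.00527j
  m=-1: Y*=0.23232 - 0.22209j  Y=0.17453 + 0.26592j  product 0.09960 + 0.02302j
  m=+0: Y*=0.03543 + 0.00000j  Y=-0.16573 + 0.00000j  product -0.00587 + 0.00000j
  m=+1: Y*=-0.23232 - 0.22209j  Y=-0.17453 + 0.26592j  product 0.09960 - 0.02302j
  m=+2: Y*=-0.00146 - 0.03233j  Y=-0.14767 - 0.34054j  product -0.01079 + 0.00527j
  m=+3: Y*=-0.27403 + 0.31378j  Y=0.15839 + 0.02746j  product -0.05202 + 0.04218j
Σ over m = 0.06771 + 0.00000j; ×(4π/7) → 0.12155 + 0.00000j. Real part: 0.121554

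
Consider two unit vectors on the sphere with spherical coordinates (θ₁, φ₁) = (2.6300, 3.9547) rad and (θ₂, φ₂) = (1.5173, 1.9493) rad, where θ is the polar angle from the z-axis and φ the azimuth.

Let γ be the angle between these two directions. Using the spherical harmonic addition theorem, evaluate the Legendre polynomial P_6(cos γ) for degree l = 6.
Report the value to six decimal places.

0.029535

Addition theorem: P_6(cos γ) = (4π/13) Σ_m Y*_{lm}(Ω₁) Y_{lm}(Ω₂), m = −6…6:
  [-6]  conj(Y_{6,-6})(Ω₁) = 0.00110 - 0.00656j ; Y_{6,-6}(Ω₂) = 0.30863 + 0.36625j ; Δ = 0.00274 - 0.00162j
  [-5]  conj(Y_{6,-5})(Ω₁) = -0.02473 - 0.03275j ; Y_{6,-5}(Ω₂) = -0.08428 + 0.02809j ; Δ = 0.00300 + 0.00207j
  [-4]  conj(Y_{6,-4})(Ω₁) = -0.14999 - 0.01669j ; Y_{6,-4}(Ω₂) = -0.01950 + 0.34303j ; Δ = 0.00865 - 0.05113j
  [-3]  conj(Y_{6,-3})(Ω₁) = -0.27288 + 0.23090j ; Y_{6,-3}(Ω₂) = -0.09335 - 0.04341j ; Δ = 0.03550 - 0.00971j
  [-2]  conj(Y_{6,-2})(Ω₁) = -0.02763 + 0.49814j ; Y_{6,-2}(Ω₂) = -0.22398 + 0.21161j ; Δ = -0.09922 - 0.11742j
  [-1]  conj(Y_{6,-1})(Ω₁) = 0.15318 + 0.16191j ; Y_{6,-1}(Ω₂) = -0.03995 - 0.10045j ; Δ = 0.01015 - 0.02185j
  [+0]  conj(Y_{6,0})(Ω₁) = -0.36437 + 0.00000j ; Y_{6,0}(Ω₂) = -0.29893 + 0.00000j ; Δ = 0.10892 + 0.00000j
  [+1]  conj(Y_{6,1})(Ω₁) = -0.15318 + 0.16191j ; Y_{6,1}(Ω₂) = 0.03995 - 0.10045j ; Δ = 0.01015 + 0.02185j
  [+2]  conj(Y_{6,2})(Ω₁) = -0.02763 - 0.49814j ; Y_{6,2}(Ω₂) = -0.22398 - 0.21161j ; Δ = -0.09922 + 0.11742j
  [+3]  conj(Y_{6,3})(Ω₁) = 0.27288 + 0.23090j ; Y_{6,3}(Ω₂) = 0.09335 - 0.04341j ; Δ = 0.03550 + 0.00971j
  [+4]  conj(Y_{6,4})(Ω₁) = -0.14999 + 0.01669j ; Y_{6,4}(Ω₂) = -0.01950 - 0.34303j ; Δ = 0.00865 + 0.05113j
  [+5]  conj(Y_{6,5})(Ω₁) = 0.02473 - 0.03275j ; Y_{6,5}(Ω₂) = 0.08428 + 0.02809j ; Δ = 0.00300 - 0.00207j
  [+6]  conj(Y_{6,6})(Ω₁) = 0.00110 + 0.00656j ; Y_{6,6}(Ω₂) = 0.30863 - 0.36625j ; Δ = 0.00274 + 0.00162j
Total Σ_m = 0.03055 - 0.00000j. Multiply by 0.966644: 0.02953 - 0.00000j. P_6(cos γ) = 0.029535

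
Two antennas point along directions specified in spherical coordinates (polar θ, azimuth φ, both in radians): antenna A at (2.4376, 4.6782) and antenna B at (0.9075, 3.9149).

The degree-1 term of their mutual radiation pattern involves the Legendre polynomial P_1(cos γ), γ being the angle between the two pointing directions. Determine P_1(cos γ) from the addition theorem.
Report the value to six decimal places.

-0.100817

Term-by-term m-sum for l=1 (normalisation 4π/3 = 4.188790):
  m=-1: -0.00764 - 0.22350j × -0.19481 + 0.19016j = 0.04399 + 0.04209j  (running Σ = 0.04399 + 0.04209j)
  m=0: -0.37244 + 0.00000j × 0.30084 + 0.00000j = -0.11205 + 0.00000j  (running Σ = -0.06806 + 0.04209j)
  m=1: 0.00764 - 0.22350j × 0.19481 + 0.19016j = 0.04399 - 0.04209j  (running Σ = -0.02407 + 0.00000j)
Σ over m = -0.02407 + 0.00000j; ×(4π/3) → -0.10082 + 0.00000j. Real part: -0.100817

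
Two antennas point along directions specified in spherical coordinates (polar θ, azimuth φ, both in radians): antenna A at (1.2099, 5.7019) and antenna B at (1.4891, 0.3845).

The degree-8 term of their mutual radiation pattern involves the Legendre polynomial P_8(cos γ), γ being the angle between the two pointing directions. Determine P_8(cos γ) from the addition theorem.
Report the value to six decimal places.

0.100455

Expand P_8 via completeness: Σ_{m} conj(Y_{8,m}) at Ω₁ times Y_{8,m} at Ω₂ —
  m=-8: Y*=(-0.018779, 0.301982)  Y=(-0.500756, -0.032893)  product (0.019337, -0.150602)
  m=-7: Y*=(-0.274031, 0.365457)  Y=(-0.147989, -0.071504)  product (0.066685, -0.034490)
  m=-6: Y*=(-0.206676, 0.074535)  Y=(0.222992, 0.246087)  product (-0.064429, -0.034240)
  m=-5: Y*=(0.226111, 0.054176)  Y=(0.065198, 0.177671)  product (0.005117, 0.043706)
  m=-4: Y*=(0.218556, 0.232570)  Y=(0.009082, -0.276818)  product (0.066364, -0.058388)
  m=-3: Y*=(-0.015851, -0.090675)  Y=(0.080900, -0.182481)  product (-0.017829, -0.004443)
  m=-2: Y*=(0.130986, -0.302841)  Y=(-0.181094, 0.175250)  product (0.029352, 0.077798)
  m=-1: Y*=(-0.024942, 0.016387)  Y=(-0.188815, 0.076402)  product (0.003457, -0.005000)
  m=+0: Y*=(-0.327994, -0.000000)  Y=(0.244551, 0.000000)  product (-0.080211, -0.000000)
  m=+1: Y*=(0.024942, 0.016387)  Y=(0.188815, 0.076402)  product (0.003457, 0.005000)
  m=+2: Y*=(0.130986, 0.302841)  Y=(-0.181094, -0.175250)  product (0.029352, -0.077798)
  m=+3: Y*=(0.015851, -0.090675)  Y=(-0.080900, -0.182481)  product (-0.017829, 0.004443)
  m=+4: Y*=(0.218556, -0.232570)  Y=(0.009082, 0.276818)  product (0.066364, 0.058388)
  m=+5: Y*=(-0.226111, 0.054176)  Y=(-0.065198, 0.177671)  product (0.005117, -0.043706)
  m=+6: Y*=(-0.206676, -0.074535)  Y=(0.222992, -0.246087)  product (-0.064429, 0.034240)
  m=+7: Y*=(0.274031, 0.365457)  Y=(0.147989, -0.071504)  product (0.066685, 0.034490)
  m=+8: Y*=(-0.018779, -0.301982)  Y=(-0.500756, 0.032893)  product (0.019337, 0.150602)
Σ over m = (0.135898, 0.000000); ×(4π/17) → (0.100455, 0.000000). Real part: 0.100455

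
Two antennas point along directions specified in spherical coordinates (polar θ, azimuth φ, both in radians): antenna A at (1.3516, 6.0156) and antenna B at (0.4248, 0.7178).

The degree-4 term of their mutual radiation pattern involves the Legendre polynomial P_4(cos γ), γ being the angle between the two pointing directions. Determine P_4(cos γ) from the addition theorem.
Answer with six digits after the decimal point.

Expand P_4 via completeness: Σ_{m} conj(Y_{4,m}) at Ω₁ times Y_{4,m} at Ω₂ —
  m=-4: 0.19273 - 0.35241j × -0.01230 - 0.00341j = -0.00357 + 0.00368j  (running Σ = -0.00357 + 0.00368j)
  m=-3: 0.17583 - 0.18205j × -0.04393 - 0.06667j = -0.01986 - 0.00373j  (running Σ = -0.02343 - 0.00005j)
  m=-2: -0.18341 + 0.10874j × 0.03685 - 0.27087j = 0.02270 + 0.05369j  (running Σ = -0.00074 + 0.05364j)
  m=-1: -0.25846 + 0.07086j × 0.37615 - 0.32845j = -0.07395 + 0.11154j  (running Σ = -0.07468 + 0.16518j)
  m=0: 0.17558 + 0.00000j × 0.23437 + 0.00000j = 0.04115 + 0.00000j  (running Σ = -0.03353 + 0.16518j)
  m=1: 0.25846 + 0.07086j × -0.37615 - 0.32845j = -0.07395 - 0.11154j  (running Σ = -0.10748 + 0.05364j)
  m=2: -0.18341 - 0.10874j × 0.03685 + 0.27087j = 0.02270 - 0.05369j  (running Σ = -0.08478 - 0.00005j)
  m=3: -0.17583 - 0.18205j × 0.04393 - 0.06667j = -0.01986 + 0.00373j  (running Σ = -0.10464 + 0.00368j)
  m=4: 0.19273 + 0.35241j × -0.01230 + 0.00341j = -0.00357 - 0.00368j  (running Σ = -0.10821 + 0.00000j)
Σ over m = -0.10821 + 0.00000j; ×(4π/9) → -0.15109 + 0.00000j. Real part: -0.151093

-0.151093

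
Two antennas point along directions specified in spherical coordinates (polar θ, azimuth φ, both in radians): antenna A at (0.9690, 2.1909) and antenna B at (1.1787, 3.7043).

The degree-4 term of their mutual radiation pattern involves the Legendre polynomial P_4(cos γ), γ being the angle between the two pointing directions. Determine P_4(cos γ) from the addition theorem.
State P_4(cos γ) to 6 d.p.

0.141444

Summing Y*_{l m}(θ₁,φ₁)·Y_{l m}(θ₂,φ₂) over m ∈ [−4, 4]; prefactor 4π/(2·4+1) = 1.396263:
  term(m=-4) = (0.064213, 0.015007)   from Y*(Ω₁)=(-0.161270, 0.125467), Y(Ω₂)=(-0.202939, -0.250940)
  term(m=-3) = (-0.025669, 0.147600)   from Y*(Ω₁)=(0.380389, 0.113312), Y(Ω₂)=(0.044184, 0.374863)
  term(m=-2) = (-0.001776, -0.000205)   from Y*(Ω₁)=(-0.091750, -0.267349), Y(Ω₂)=(0.002725, -0.005709)
  term(m=-1) = (0.003166, -0.055096)   from Y*(Ω₁)=(0.097059, -0.135925), Y(Ω₂)=(0.279474, -0.176272)
  term(m=+0) = (0.021436, 0.000000)   from Y*(Ω₁)=(-0.319447, -0.000000), Y(Ω₂)=(-0.067105, 0.000000)
  term(m=+1) = (0.003166, 0.055096)   from Y*(Ω₁)=(-0.097059, -0.135925), Y(Ω₂)=(-0.279474, -0.176272)
  term(m=+2) = (-0.001776, 0.000205)   from Y*(Ω₁)=(-0.091750, 0.267349), Y(Ω₂)=(0.002725, 0.005709)
  term(m=+3) = (-0.025669, -0.147600)   from Y*(Ω₁)=(-0.380389, 0.113312), Y(Ω₂)=(-0.044184, 0.374863)
  term(m=+4) = (0.064213, -0.015007)   from Y*(Ω₁)=(-0.161270, -0.125467), Y(Ω₂)=(-0.202939, 0.250940)
Accumulated sum (0.101302, -0.000000); after 4π/(2l+1) scaling, (0.141444, -0.000000) ⇒ P_4 = 0.141444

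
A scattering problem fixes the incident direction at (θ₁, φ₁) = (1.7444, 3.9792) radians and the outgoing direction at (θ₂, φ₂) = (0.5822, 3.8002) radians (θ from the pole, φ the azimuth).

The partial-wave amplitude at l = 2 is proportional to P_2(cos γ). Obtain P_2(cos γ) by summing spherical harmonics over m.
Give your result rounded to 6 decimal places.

-0.273406

Summing Y*_{l m}(θ₁,φ₁)·Y_{l m}(θ₂,φ₂) over m ∈ [−2, 2]; prefactor 4π/(2·2+1) = 2.513274:
  m=-2: Y*=-0.03906 + 0.37271j  Y=0.02930 - 0.11305j  product 0.04099 + 0.01534j
  m=-1: Y*=0.08796 + 0.09766j  Y=-0.28060 + 0.21715j  product -0.04589 - 0.00830j
  m=+0: Y*=-0.28716 + 0.00000j  Y=0.34471 + 0.00000j  product -0.09899 + 0.00000j
  m=+1: Y*=-0.08796 + 0.09766j  Y=0.28060 + 0.21715j  product -0.04589 + 0.00830j
  m=+2: Y*=-0.03906 - 0.37271j  Y=0.02930 + 0.11305j  product 0.04099 - 0.01534j
Total Σ_m = -0.10878 + 0.00000j. Multiply by 2.513274: -0.27341 + 0.00000j. P_2(cos γ) = -0.273406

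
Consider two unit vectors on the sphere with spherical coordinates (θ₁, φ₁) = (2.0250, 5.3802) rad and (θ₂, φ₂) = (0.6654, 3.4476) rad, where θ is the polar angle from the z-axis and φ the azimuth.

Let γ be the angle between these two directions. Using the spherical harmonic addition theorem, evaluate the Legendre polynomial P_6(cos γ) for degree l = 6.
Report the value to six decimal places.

Expand P_6 via completeness: Σ_{m} conj(Y_{6,m}) at Ω₁ times Y_{6,m} at Ω₂ —
  m=-6: Y*=0.16494 + 0.19364j  Y=-0.00701 - 0.02581j  product 0.00384 - 0.00562j
  m=-5: Y*=0.08440 - 0.42185j  Y=-0.00481 + 0.11797j  product 0.04936 + 0.01199j
  m=-4: Y*=-0.23174 + 0.11782j  Y=0.10230 - 0.28309j  product 0.00965 + 0.07766j
  m=-3: Y*=-0.16615 - 0.07673j  Y=-0.27885 + 0.36470j  product 0.07432 - 0.03920j
  m=-2: Y*=0.07612 + 0.31769j  Y=0.25390 - 0.17822j  product 0.07595 + 0.06710j
  m=-1: Y*=-0.04505 + 0.05712j  Y=0.17692 - 0.05590j  product -0.00478 + 0.01262j
  m=+0: Y*=0.32977 + 0.00000j  Y=-0.37569 + 0.00000j  product -0.12389 + 0.00000j
  m=+1: Y*=0.04505 + 0.05712j  Y=-0.17692 - 0.05590j  product -0.00478 - 0.01262j
  m=+2: Y*=0.07612 - 0.31769j  Y=0.25390 + 0.17822j  product 0.07595 - 0.06710j
  m=+3: Y*=0.16615 - 0.07673j  Y=0.27885 + 0.36470j  product 0.07432 + 0.03920j
  m=+4: Y*=-0.23174 - 0.11782j  Y=0.10230 + 0.28309j  product 0.00965 - 0.07766j
  m=+5: Y*=-0.08440 - 0.42185j  Y=0.00481 + 0.11797j  product 0.04936 - 0.01199j
  m=+6: Y*=0.16494 - 0.19364j  Y=-0.00701 + 0.02581j  product 0.00384 + 0.00562j
Accumulated sum 0.29278 - 0.00000j; after 4π/(2l+1) scaling, 0.28301 - 0.00000j ⇒ P_6 = 0.283012

0.283012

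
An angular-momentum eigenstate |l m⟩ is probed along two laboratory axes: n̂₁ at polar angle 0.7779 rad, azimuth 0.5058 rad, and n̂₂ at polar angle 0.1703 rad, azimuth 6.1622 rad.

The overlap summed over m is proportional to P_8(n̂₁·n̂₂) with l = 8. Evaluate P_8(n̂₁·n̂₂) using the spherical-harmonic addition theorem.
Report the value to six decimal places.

Expand P_8 via completeness: Σ_{m} conj(Y_{8,m}) at Ω₁ times Y_{8,m} at Ω₂ —
  m=-8: -0.018736-0.023845i × +0.000000+0.000000i = +0.000000-0.000000i  (running Σ = +0.000000-0.000000i)
  m=-7: -0.113461-0.047838i × +0.000005+0.000006i = -0.000000-0.000001i  (running Σ = -0.000000-0.000001i)
  m=-6: -0.295648+0.031694i × +0.000091+0.000080i = -0.000029-0.000021i  (running Σ = -0.000030-0.000022i)
  m=-5: -0.372118+0.261519i × +0.001066+0.000737i = -0.000590+0.000005i  (running Σ = -0.000619-0.000017i)
  m=-4: -0.163062+0.335503i × +0.009157+0.004813i = -0.003108+0.002287i  (running Σ = -0.003727+0.002270i)
  m=-3: -0.001726-0.032286i × +0.056954+0.021630i = +0.000600-0.001876i  (running Σ = -0.003127+0.000394i)
  m=-2: -0.201544-0.322043i × +0.244449+0.060332i = -0.029838-0.090883i  (running Σ = -0.032965-0.090489i)
  m=-1: -0.133826-0.074121i × +0.636159+0.077344i = -0.079402-0.057503i  (running Σ = -0.112367-0.147992i)
  m=0: +0.337993-0.000000i × +0.630100+0.000000i = +0.212969+0.000000i  (running Σ = +0.100603-0.147992i)
  m=1: +0.133826-0.074121i × -0.636159+0.077344i = -0.079402+0.057503i  (running Σ = +0.021201-0.090489i)
  m=2: -0.201544+0.322043i × +0.244449-0.060332i = -0.029838+0.090883i  (running Σ = -0.008637+0.000394i)
  m=3: +0.001726-0.032286i × -0.056954+0.021630i = +0.000600+0.001876i  (running Σ = -0.008037+0.002270i)
  m=4: -0.163062-0.335503i × +0.009157-0.004813i = -0.003108-0.002287i  (running Σ = -0.011145-0.000017i)
  m=5: +0.372118+0.261519i × -0.001066+0.000737i = -0.000590-0.000005i  (running Σ = -0.011735-0.000022i)
  m=6: -0.295648-0.031694i × +0.000091-0.000080i = -0.000029+0.000021i  (running Σ = -0.011764-0.000001i)
  m=7: +0.113461-0.047838i × -0.000005+0.000006i = -0.000000+0.000001i  (running Σ = -0.011764-0.000000i)
  m=8: -0.018736+0.023845i × +0.000000-0.000000i = +0.000000+0.000000i  (running Σ = -0.011764-0.000000i)
Σ over m = -0.011764-0.000000i; ×(4π/17) → -0.008696-0.000000i. Real part: -0.008696

-0.008696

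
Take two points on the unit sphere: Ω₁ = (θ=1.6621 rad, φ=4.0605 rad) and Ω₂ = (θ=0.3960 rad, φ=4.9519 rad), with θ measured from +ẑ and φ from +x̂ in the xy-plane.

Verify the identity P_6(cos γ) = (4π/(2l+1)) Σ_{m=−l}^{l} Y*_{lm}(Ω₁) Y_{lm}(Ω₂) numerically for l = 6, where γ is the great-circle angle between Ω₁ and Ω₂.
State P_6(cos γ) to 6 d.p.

-0.162074

Addition theorem: P_6(cos γ) = (4π/13) Σ_m Y*_{lm}(Ω₁) Y_{lm}(Ω₂), m = −6…6:
  m=-6: Y*=(0.338318, -0.327887)  Y=(-0.000212, 0.001577)  product (0.000445, 0.000603)
  m=-5: Y*=(-0.017570, -0.148392)  Y=(0.012277, 0.004807)  product (0.000498, -0.001906)
  m=-4: Y*=(0.274400, 0.162267)  Y=(0.037991, -0.054039)  product (0.019193, -0.008664)
  m=-3: Y*=(0.158115, -0.064048)  Y=(-0.144481, -0.165220)  product (-0.033427, -0.016870)
  m=-2: Y*=(-0.072664, 0.265634)  Y=(-0.412366, 0.214170)  product (-0.026926, -0.125101)
  m=-1: Y*=(0.107862, 0.141330)  Y=(0.117356, 0.480578)  product (-0.055262, 0.068422)
  m=+0: Y*=(-0.263733, -0.000000)  Y=(-0.088309, 0.000000)  product (0.023290, 0.000000)
  m=+1: Y*=(-0.107862, 0.141330)  Y=(-0.117356, 0.480578)  product (-0.055262, -0.068422)
  m=+2: Y*=(-0.072664, -0.265634)  Y=(-0.412366, -0.214170)  product (-0.026926, 0.125101)
  m=+3: Y*=(-0.158115, -0.064048)  Y=(0.144481, -0.165220)  product (-0.033427, 0.016870)
  m=+4: Y*=(0.274400, -0.162267)  Y=(0.037991, 0.054039)  product (0.019193, 0.008664)
  m=+5: Y*=(0.017570, -0.148392)  Y=(-0.012277, 0.004807)  product (0.000498, 0.001906)
  m=+6: Y*=(0.338318, 0.327887)  Y=(-0.000212, -0.001577)  product (0.000445, -0.000603)
Accumulated sum (-0.167667, 0.000000); after 4π/(2l+1) scaling, (-0.162074, 0.000000) ⇒ P_6 = -0.162074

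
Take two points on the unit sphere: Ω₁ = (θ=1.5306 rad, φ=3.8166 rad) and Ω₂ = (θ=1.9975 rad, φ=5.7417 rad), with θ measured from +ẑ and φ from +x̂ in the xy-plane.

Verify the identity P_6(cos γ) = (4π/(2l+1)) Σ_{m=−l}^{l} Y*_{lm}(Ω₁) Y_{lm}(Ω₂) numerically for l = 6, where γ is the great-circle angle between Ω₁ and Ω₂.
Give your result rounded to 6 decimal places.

Addition theorem: P_6(cos γ) = (4π/13) Σ_m Y*_{lm}(Ω₁) Y_{lm}(Ω₂), m = −6…6:
  m=-6: Y*=(-0.295644, -0.379095)  Y=(-0.273353, -0.029449)  product (0.069651, 0.112333)
  m=-5: Y*=(0.065161, 0.015494)  Y=(0.392825, -0.182142)  product (0.028419, -0.005782)
  m=-4: Y*=(0.315808, -0.149280)  Y=(-0.121459, 0.179399)  product (-0.011577, 0.074787)
  m=-3: Y*=(-0.034169, 0.069979)  Y=(-0.012171, 0.226608)  product (-0.015442, -0.008595)
  m=-2: Y*=(0.069146, 0.308081)  Y=(-0.141054, -0.265840)  product (0.072147, -0.061838)
  m=-1: Y*=(-0.063948, -0.051186)  Y=(-0.110337, -0.066362)  product (0.003659, 0.009891)
  m=+0: Y*=(-0.307119, -0.000000)  Y=(0.311757, 0.000000)  product (-0.095746, -0.000000)
  m=+1: Y*=(0.063948, -0.051186)  Y=(0.110337, -0.066362)  product (0.003659, -0.009891)
  m=+2: Y*=(0.069146, -0.308081)  Y=(-0.141054, 0.265840)  product (0.072147, 0.061838)
  m=+3: Y*=(0.034169, 0.069979)  Y=(0.012171, 0.226608)  product (-0.015442, 0.008595)
  m=+4: Y*=(0.315808, 0.149280)  Y=(-0.121459, -0.179399)  product (-0.011577, -0.074787)
  m=+5: Y*=(-0.065161, 0.015494)  Y=(-0.392825, -0.182142)  product (0.028419, 0.005782)
  m=+6: Y*=(-0.295644, 0.379095)  Y=(-0.273353, 0.029449)  product (0.069651, -0.112333)
Total Σ_m = (0.197968, -0.000000). Multiply by 0.966644: (0.191364, -0.000000). P_6(cos γ) = 0.191364

0.191364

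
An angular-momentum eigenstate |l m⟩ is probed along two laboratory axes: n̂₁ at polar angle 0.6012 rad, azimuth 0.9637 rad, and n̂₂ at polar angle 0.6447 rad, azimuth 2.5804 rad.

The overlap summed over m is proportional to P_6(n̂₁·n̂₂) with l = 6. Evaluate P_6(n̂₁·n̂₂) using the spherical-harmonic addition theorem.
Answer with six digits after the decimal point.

Term-by-term m-sum for l=6 (normalisation 4π/13 = 0.966644):
  term(m=-6) = -0.00035 + 0.00010j   from Y*(Ω₁)=0.01388 - 0.00760j, Y(Ω₂)=-0.02218 - 0.00509j
  term(m=-5) = -0.00191 - 0.00816j   from Y*(Ω₁)=0.00846 - 0.07945j, Y(Ω₂)=0.09899 - 0.03453j
  term(m=-4) = 0.06527 - 0.01212j   from Y*(Ω₁)=-0.17899 - 0.15485j, Y(Ω₂)=-0.17505 + 0.21915j
  term(m=-3) = 0.02721 + 0.19635j   from Y*(Ω₁)=-0.42198 + 0.10797j, Y(Ω₂)=0.05122 - 0.45219j
  term(m=-2) = -0.14570 + 0.01341j   from Y*(Ω₁)=-0.14626 + 0.39262j, Y(Ω₂)=0.15140 + 0.31470j
  term(m=-1) = -0.00017 - 0.00371j   from Y*(Ω₁)=-0.01534 - 0.02208j, Y(Ω₂)=0.11681 + 0.07343j
  term(m=+0) = 0.16731 + 0.00000j   from Y*(Ω₁)=-0.42098 + 0.00000j, Y(Ω₂)=-0.39744 + 0.00000j
  term(m=+1) = -0.00017 + 0.00371j   from Y*(Ω₁)=0.01534 - 0.02208j, Y(Ω₂)=-0.11681 + 0.07343j
  term(m=+2) = -0.14570 - 0.01341j   from Y*(Ω₁)=-0.14626 - 0.39262j, Y(Ω₂)=0.15140 - 0.31470j
  term(m=+3) = 0.02721 - 0.19635j   from Y*(Ω₁)=0.42198 + 0.10797j, Y(Ω₂)=-0.05122 - 0.45219j
  term(m=+4) = 0.06527 + 0.01212j   from Y*(Ω₁)=-0.17899 + 0.15485j, Y(Ω₂)=-0.17505 - 0.21915j
  term(m=+5) = -0.00191 + 0.00816j   from Y*(Ω₁)=-0.00846 - 0.07945j, Y(Ω₂)=-0.09899 - 0.03453j
  term(m=+6) = -0.00035 - 0.00010j   from Y*(Ω₁)=0.01388 + 0.00760j, Y(Ω₂)=-0.02218 + 0.00509j
Accumulated sum 0.05603 - 0.00000j; after 4π/(2l+1) scaling, 0.05416 - 0.00000j ⇒ P_6 = 0.054156

0.054156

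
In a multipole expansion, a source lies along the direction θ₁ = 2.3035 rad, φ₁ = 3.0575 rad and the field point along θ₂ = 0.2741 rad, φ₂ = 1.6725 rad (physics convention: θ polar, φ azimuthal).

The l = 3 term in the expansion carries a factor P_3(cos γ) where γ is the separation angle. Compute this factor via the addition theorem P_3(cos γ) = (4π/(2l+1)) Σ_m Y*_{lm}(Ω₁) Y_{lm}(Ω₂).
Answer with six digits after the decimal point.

Summing Y*_{l m}(θ₁,φ₁)·Y_{l m}(θ₂,φ₂) over m ∈ [−3, 3]; prefactor 4π/(2·3+1) = 1.795196:
  m=-3: Y*=-0.165964+0.042780i  Y=+0.002486+0.007892i  product -0.000750-0.001203i
  m=-2: Y*=-0.372418+0.063233i  Y=-0.070597+0.014561i  product +0.025371-0.009887i
  m=-1: Y*=-0.296133+0.024961i  Y=-0.032273-0.316225i  product +0.017450+0.092839i
  m=+0: Y*=+0.190449-0.000000i  Y=+0.586885+0.000000i  product +0.111772+0.000000i
  m=+1: Y*=+0.296133+0.024961i  Y=+0.032273-0.316225i  product +0.017450-0.092839i
  m=+2: Y*=-0.372418-0.063233i  Y=-0.070597-0.014561i  product +0.025371+0.009887i
  m=+3: Y*=+0.165964+0.042780i  Y=-0.002486+0.007892i  product -0.000750+0.001203i
Total Σ_m = +0.195914+0.000000i. Multiply by 1.795196: +0.351705+0.000000i. P_3(cos γ) = 0.351705

0.351705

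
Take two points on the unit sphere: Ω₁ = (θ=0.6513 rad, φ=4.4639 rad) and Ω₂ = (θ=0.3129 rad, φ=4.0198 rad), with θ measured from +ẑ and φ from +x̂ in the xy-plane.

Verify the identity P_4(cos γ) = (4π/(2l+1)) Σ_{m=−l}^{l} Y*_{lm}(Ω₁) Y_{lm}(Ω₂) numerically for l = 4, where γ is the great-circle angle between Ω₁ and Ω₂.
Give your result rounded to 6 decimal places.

0.370603

Addition theorem: P_4(cos γ) = (4π/9) Σ_m Y*_{lm}(Ω₁) Y_{lm}(Ω₂), m = −4…4:
  term(m=-4) = -0.00005 + 0.00023j   from Y*(Ω₁)=0.03260 - 0.05010j, Y(Ω₂)=-0.00370 + 0.00144j
  term(m=-3) = 0.00182 + 0.00749j   from Y*(Ω₁)=0.15043 + 0.16295j, Y(Ω₂)=0.03037 + 0.01686j
  term(m=-2) = 0.04496 + 0.05531j   from Y*(Ω₁)=-0.37039 + 0.20090j, Y(Ω₂)=-0.03122 - 0.16625j
  term(m=-1) = 0.13592 + 0.06467j   from Y*(Ω₁)=-0.08008 - 0.31559j, Y(Ω₂)=-0.29521 + 0.35580j
  term(m=+0) = -0.09989 + 0.00000j   from Y*(Ω₁)=-0.20872 + 0.00000j, Y(Ω₂)=0.47859 + 0.00000j
  term(m=+1) = 0.13592 - 0.06467j   from Y*(Ω₁)=0.08008 - 0.31559j, Y(Ω₂)=0.29521 + 0.35580j
  term(m=+2) = 0.04496 - 0.05531j   from Y*(Ω₁)=-0.37039 - 0.20090j, Y(Ω₂)=-0.03122 + 0.16625j
  term(m=+3) = 0.00182 - 0.00749j   from Y*(Ω₁)=-0.15043 + 0.16295j, Y(Ω₂)=-0.03037 + 0.01686j
  term(m=+4) = -0.00005 - 0.00023j   from Y*(Ω₁)=0.03260 + 0.05010j, Y(Ω₂)=-0.00370 - 0.00144j
Σ over m = 0.26542 + 0.00000j; ×(4π/9) → 0.37060 + 0.00000j. Real part: 0.370603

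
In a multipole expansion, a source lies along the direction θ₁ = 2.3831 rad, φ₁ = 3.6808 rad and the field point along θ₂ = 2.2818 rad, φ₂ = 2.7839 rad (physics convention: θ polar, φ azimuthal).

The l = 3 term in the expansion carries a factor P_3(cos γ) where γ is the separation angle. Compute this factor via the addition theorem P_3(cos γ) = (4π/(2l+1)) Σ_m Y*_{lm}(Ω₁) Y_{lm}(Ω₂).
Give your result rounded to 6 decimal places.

0.076480

Term-by-term m-sum for l=3 (normalisation 4π/7 = 1.795196):
  m=-3: +0.006355-0.135623i × -0.086651-0.159478i = -0.022180+0.010738i  (running Σ = -0.022180+0.010738i)
  m=-2: -0.165911-0.309275i × -0.289032-0.251151i = -0.029721+0.131059i  (running Σ = -0.051901+0.141797i)
  m=-1: -0.311778-0.186553i × -0.259058-0.096828i = +0.062705+0.078517i  (running Σ = +0.010804+0.220315i)
  m=0: +0.099016-0.000000i × +0.212020+0.000000i = +0.020993+0.000000i  (running Σ = +0.031798+0.220315i)
  m=1: +0.311778-0.186553i × +0.259058-0.096828i = +0.062705-0.078517i  (running Σ = +0.094503+0.141797i)
  m=2: -0.165911+0.309275i × -0.289032+0.251151i = -0.029721-0.131059i  (running Σ = +0.064782+0.010738i)
  m=3: -0.006355-0.135623i × +0.086651-0.159478i = -0.022180-0.010738i  (running Σ = +0.042602+0.000000i)
Accumulated sum +0.042602+0.000000i; after 4π/(2l+1) scaling, +0.076480+0.000000i ⇒ P_3 = 0.076480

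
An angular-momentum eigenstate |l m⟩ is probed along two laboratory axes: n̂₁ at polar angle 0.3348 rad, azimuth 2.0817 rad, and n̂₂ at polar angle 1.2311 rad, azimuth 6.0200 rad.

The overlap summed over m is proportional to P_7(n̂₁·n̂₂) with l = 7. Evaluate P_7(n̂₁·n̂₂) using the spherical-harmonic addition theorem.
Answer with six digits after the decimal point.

Addition theorem: P_7(cos γ) = (4π/15) Σ_m Y*_{lm}(Ω₁) Y_{lm}(Ω₂), m = −7…7:
  m=-7: Y*=-0.00009 + 0.00019j  Y=-0.08883 + 0.31909j  product -0.00005 - 0.00004j
  m=-6: Y*=0.00222 - 0.00017j  Y=-0.00364 + 0.43796j  product 0.00007 + 0.00097j
  m=-5: Y*=-0.00825 - 0.01240j  Y=0.03056 + 0.11728j  product 0.00120 - 0.00135j
  m=-4: Y*=-0.03163 + 0.06183j  Y=-0.14896 - 0.26135j  product 0.02087 - 0.00094j
  m=-3: Y*=0.22713 - 0.00865j  Y=-0.16748 - 0.16888j  product -0.03950 - 0.03691j
  m=-2: Y*=-0.25530 - 0.41734j  Y=0.18233 + 0.10594j  product -0.00233 - 0.10314j
  m=-1: Y*=-0.26734 + 0.47694j  Y=0.26015 + 0.07009j  product -0.10298 + 0.10534j
  m=+0: Y*=-0.06039 + 0.00000j  Y=-0.18163 + 0.00000j  product 0.01097 + 0.00000j
  m=+1: Y*=0.26734 + 0.47694j  Y=-0.26015 + 0.07009j  product -0.10298 - 0.10534j
  m=+2: Y*=-0.25530 + 0.41734j  Y=0.18233 - 0.10594j  product -0.00233 + 0.10314j
  m=+3: Y*=-0.22713 - 0.00865j  Y=0.16748 - 0.16888j  product -0.03950 + 0.03691j
  m=+4: Y*=-0.03163 - 0.06183j  Y=-0.14896 + 0.26135j  product 0.02087 + 0.00094j
  m=+5: Y*=0.00825 - 0.01240j  Y=-0.03056 + 0.11728j  product 0.00120 + 0.00135j
  m=+6: Y*=0.00222 + 0.00017j  Y=-0.00364 - 0.43796j  product 0.00007 - 0.00097j
  m=+7: Y*=0.00009 + 0.00019j  Y=0.08883 + 0.31909j  product -0.00005 + 0.00004j
Accumulated sum -0.23449 - 0.00000j; after 4π/(2l+1) scaling, -0.19644 - 0.00000j ⇒ P_7 = -0.196443

-0.196443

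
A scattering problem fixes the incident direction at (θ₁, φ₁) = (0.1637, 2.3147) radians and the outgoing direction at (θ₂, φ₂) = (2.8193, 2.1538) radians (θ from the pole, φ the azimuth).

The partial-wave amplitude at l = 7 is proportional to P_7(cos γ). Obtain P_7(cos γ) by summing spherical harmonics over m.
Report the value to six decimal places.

0.402874

Term-by-term m-sum for l=7 (normalisation 4π/15 = 0.837758):
  m=-7: Y*=-0.00000 - 0.00000j  Y=-0.00013 - 0.00009j  product 0.00000 + 0.00000j
  m=-6: Y*=0.00001 + 0.00003j  Y=-0.00168 + 0.00063j  product -0.00000 - 0.00000j
  m=-5: Y*=0.00027 - 0.00041j  Y=-0.00281 + 0.01219j  product 0.00000 + 0.00000j
  m=-4: Y*=-0.00486 + 0.00081j  Y=0.04203 + 0.04411j  product -0.00024 - 0.00018j
  m=-3: Y*=0.02807 + 0.02183j  Y=0.20541 - 0.03700j  product 0.00657 + 0.00344j
  m=-2: Y*=-0.01476 - 0.17743j  Y=0.18635 - 0.43495j  product -0.07992 - 0.02665j
  m=-1: Y*=-0.37414 + 0.40655j  Y=-0.31407 - 0.47625j  product 0.31113 + 0.05050j
  m=+0: Y*=0.71913 + 0.00000j  Y=0.00808 + 0.00000j  product 0.00581 + 0.00000j
  m=+1: Y*=0.37414 + 0.40655j  Y=0.31407 - 0.47625j  product 0.31113 - 0.05050j
  m=+2: Y*=-0.01476 + 0.17743j  Y=0.18635 + 0.43495j  product -0.07992 + 0.02665j
  m=+3: Y*=-0.02807 + 0.02183j  Y=-0.20541 - 0.03700j  product 0.00657 - 0.00344j
  m=+4: Y*=-0.00486 - 0.00081j  Y=0.04203 - 0.04411j  product -0.00024 + 0.00018j
  m=+5: Y*=-0.00027 - 0.00041j  Y=0.00281 + 0.01219j  product 0.00000 - 0.00000j
  m=+6: Y*=0.00001 - 0.00003j  Y=-0.00168 - 0.00063j  product -0.00000 + 0.00000j
  m=+7: Y*=0.00000 - 0.00000j  Y=0.00013 - 0.00009j  product 0.00000 - 0.00000j
Total Σ_m = 0.48090 + 0.00000j. Multiply by 0.837758: 0.40287 + 0.00000j. P_7(cos γ) = 0.402874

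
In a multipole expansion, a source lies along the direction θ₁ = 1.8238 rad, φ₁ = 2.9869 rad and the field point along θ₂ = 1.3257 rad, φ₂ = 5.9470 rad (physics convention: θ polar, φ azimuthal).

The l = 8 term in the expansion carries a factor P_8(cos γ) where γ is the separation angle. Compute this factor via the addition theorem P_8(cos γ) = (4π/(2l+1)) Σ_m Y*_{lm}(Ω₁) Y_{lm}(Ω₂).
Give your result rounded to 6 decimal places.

Summing Y*_{l m}(θ₁,φ₁)·Y_{l m}(θ₂,φ₂) over m ∈ [−8, 8]; prefactor 4π/(2·8+1) = 0.739198:
  [-8]  conj(Y_{8,-8})(Ω₁) = (0.130158, -0.376000) ; Y_{8,-8}(Ω₂) = (-0.363718, 0.176644) ; Δ = (0.019077, 0.159750)
  [-7]  conj(Y_{8,-7})(Ω₁) = (0.192912, -0.363467) ; Y_{8,-7}(Ω₂) = (-0.285227, 0.286885) ; Δ = (0.049249, 0.159014)
  [-6]  conj(Y_{8,-6})(Ω₁) = (-0.011175, 0.014927) ; Y_{8,-6}(Ω₂) = (0.015821, -0.033063) ; Δ = (0.000317, 0.000606)
  [-5]  conj(Y_{8,-5})(Ω₁) = (-0.255216, 0.249196) ; Y_{8,-5}(Ω₂) = (0.039444, -0.356705) ; Δ = (0.078823, 0.100866)
  [-4]  conj(Y_{8,-4})(Ω₁) = (-0.090526, 0.064460) ; Y_{8,-4}(Ω₂) = (-0.020517, -0.089212) ; Δ = (0.007608, 0.006753)
  [-3]  conj(Y_{8,-3})(Ω₁) = (0.270411, -0.135351) ; Y_{8,-3}(Ω₂) = (0.165496, 0.262661) ; Δ = (0.080303, 0.048626)
  [-2]  conj(Y_{8,-2})(Ω₁) = (0.155928, -0.049842) ; Y_{8,-2}(Ω₂) = (0.113151, 0.090082) ; Δ = (0.022133, 0.008407)
  [-1]  conj(Y_{8,-1})(Ω₁) = (-0.270127, 0.042123) ; Y_{8,-1}(Ω₂) = (-0.268248, -0.093739) ; Δ = (0.076410, 0.014022)
  [+0]  conj(Y_{8,0})(Ω₁) = (-0.178071, -0.000000) ; Y_{8,0}(Ω₂) = (-0.159360, 0.000000) ; Δ = (0.028377, 0.000000)
  [+1]  conj(Y_{8,1})(Ω₁) = (0.270127, 0.042123) ; Y_{8,1}(Ω₂) = (0.268248, -0.093739) ; Δ = (0.076410, -0.014022)
  [+2]  conj(Y_{8,2})(Ω₁) = (0.155928, 0.049842) ; Y_{8,2}(Ω₂) = (0.113151, -0.090082) ; Δ = (0.022133, -0.008407)
  [+3]  conj(Y_{8,3})(Ω₁) = (-0.270411, -0.135351) ; Y_{8,3}(Ω₂) = (-0.165496, 0.262661) ; Δ = (0.080303, -0.048626)
  [+4]  conj(Y_{8,4})(Ω₁) = (-0.090526, -0.064460) ; Y_{8,4}(Ω₂) = (-0.020517, 0.089212) ; Δ = (0.007608, -0.006753)
  [+5]  conj(Y_{8,5})(Ω₁) = (0.255216, 0.249196) ; Y_{8,5}(Ω₂) = (-0.039444, -0.356705) ; Δ = (0.078823, -0.100866)
  [+6]  conj(Y_{8,6})(Ω₁) = (-0.011175, -0.014927) ; Y_{8,6}(Ω₂) = (0.015821, 0.033063) ; Δ = (0.000317, -0.000606)
  [+7]  conj(Y_{8,7})(Ω₁) = (-0.192912, -0.363467) ; Y_{8,7}(Ω₂) = (0.285227, 0.286885) ; Δ = (0.049249, -0.159014)
  [+8]  conj(Y_{8,8})(Ω₁) = (0.130158, 0.376000) ; Y_{8,8}(Ω₂) = (-0.363718, -0.176644) ; Δ = (0.019077, -0.159750)
Σ over m = (0.696217, 0.000000); ×(4π/17) → (0.514643, 0.000000). Real part: 0.514643

0.514643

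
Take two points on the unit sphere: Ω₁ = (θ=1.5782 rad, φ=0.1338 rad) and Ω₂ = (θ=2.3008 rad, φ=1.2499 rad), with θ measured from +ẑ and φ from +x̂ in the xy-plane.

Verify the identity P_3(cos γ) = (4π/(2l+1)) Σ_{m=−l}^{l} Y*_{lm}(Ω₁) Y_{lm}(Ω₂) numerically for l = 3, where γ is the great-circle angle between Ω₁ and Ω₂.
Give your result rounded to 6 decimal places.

-0.406649

Expand P_3 via completeness: Σ_{m} conj(Y_{3,m}) at Ω₁ times Y_{3,m} at Ω₂ —
  [-3]  conj(Y_{3,-3})(Ω₁) = +0.384029+0.162999i ; Y_{3,-3}(Ω₂) = -0.141690+0.098631i ; Δ = -0.070490+0.014782i
  [-2]  conj(Y_{3,-2})(Ω₁) = -0.007297-0.002001i ; Y_{3,-2}(Ω₂) = +0.303142+0.226548i ; Δ = -0.001759-0.002260i
  [-1]  conj(Y_{3,-1})(Ω₁) = -0.320195-0.043100i ; Y_{3,-1}(Ω₂) = +0.092945-0.279630i ; Δ = -0.041812+0.085530i
  [+0]  conj(Y_{3,0})(Ω₁) = +0.008288-0.000000i ; Y_{3,0}(Ω₂) = +0.193217+0.000000i ; Δ = +0.001601+0.000000i
  [+1]  conj(Y_{3,1})(Ω₁) = +0.320195-0.043100i ; Y_{3,1}(Ω₂) = -0.092945-0.279630i ; Δ = -0.041812-0.085530i
  [+2]  conj(Y_{3,2})(Ω₁) = -0.007297+0.002001i ; Y_{3,2}(Ω₂) = +0.303142-0.226548i ; Δ = -0.001759+0.002260i
  [+3]  conj(Y_{3,3})(Ω₁) = -0.384029+0.162999i ; Y_{3,3}(Ω₂) = +0.141690+0.098631i ; Δ = -0.070490-0.014782i
Σ over m = -0.226520+0.000000i; ×(4π/7) → -0.406649+0.000000i. Real part: -0.406649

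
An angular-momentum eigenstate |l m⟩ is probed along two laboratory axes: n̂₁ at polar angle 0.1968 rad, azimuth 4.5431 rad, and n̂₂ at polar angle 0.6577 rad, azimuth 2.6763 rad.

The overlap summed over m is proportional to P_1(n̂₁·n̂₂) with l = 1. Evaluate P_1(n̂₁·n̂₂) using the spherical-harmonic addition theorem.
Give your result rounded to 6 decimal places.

0.741258

Expand P_1 via completeness: Σ_{m} conj(Y_{1,m}) at Ω₁ times Y_{1,m} at Ω₂ —
  [-1]  conj(Y_{1,-1})(Ω₁) = -0.011382-0.066589i ; Y_{1,-1}(Ω₂) = -0.188747-0.094762i ; Δ = -0.004162+0.013647i
  [+0]  conj(Y_{1,0})(Ω₁) = +0.479171-0.000000i ; Y_{1,0}(Ω₂) = +0.386680+0.000000i ; Δ = +0.185286+0.000000i
  [+1]  conj(Y_{1,1})(Ω₁) = +0.011382-0.066589i ; Y_{1,1}(Ω₂) = +0.188747-0.094762i ; Δ = -0.004162-0.013647i
Σ over m = +0.176962+0.000000i; ×(4π/3) → +0.741258+0.000000i. Real part: 0.741258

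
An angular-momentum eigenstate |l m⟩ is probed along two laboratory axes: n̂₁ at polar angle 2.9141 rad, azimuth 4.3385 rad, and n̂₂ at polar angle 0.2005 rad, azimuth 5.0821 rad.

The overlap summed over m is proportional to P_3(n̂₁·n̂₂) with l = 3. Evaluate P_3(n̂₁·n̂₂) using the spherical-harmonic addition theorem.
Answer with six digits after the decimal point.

Term-by-term m-sum for l=3 (normalisation 4π/7 = 1.795196):
  term(m=-3) = -0.000010-0.000012i   from Y*(Ω₁)=+0.004312+0.002078i, Y(Ω₂)=-0.002951-0.001468i
  term(m=-2) = -0.000168+0.002005i   from Y*(Ω₁)=+0.037133-0.034439i, Y(Ω₂)=-0.029351+0.026769i
  term(m=-1) = +0.049171-0.045223i   from Y*(Ω₁)=-0.099716-0.254155i, Y(Ω₂)=+0.088419+0.228159i
  term(m=+0) = -0.418160-0.000000i   from Y*(Ω₁)=-0.634658-0.000000i, Y(Ω₂)=+0.658875+0.000000i
  term(m=+1) = +0.049171+0.045223i   from Y*(Ω₁)=+0.099716-0.254155i, Y(Ω₂)=-0.088419+0.228159i
  term(m=+2) = -0.000168-0.002005i   from Y*(Ω₁)=+0.037133+0.034439i, Y(Ω₂)=-0.029351-0.026769i
  term(m=+3) = -0.000010+0.000012i   from Y*(Ω₁)=-0.004312+0.002078i, Y(Ω₂)=+0.002951-0.001468i
Accumulated sum -0.320173-0.000000i; after 4π/(2l+1) scaling, -0.574774-0.000000i ⇒ P_3 = -0.574774

-0.574774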